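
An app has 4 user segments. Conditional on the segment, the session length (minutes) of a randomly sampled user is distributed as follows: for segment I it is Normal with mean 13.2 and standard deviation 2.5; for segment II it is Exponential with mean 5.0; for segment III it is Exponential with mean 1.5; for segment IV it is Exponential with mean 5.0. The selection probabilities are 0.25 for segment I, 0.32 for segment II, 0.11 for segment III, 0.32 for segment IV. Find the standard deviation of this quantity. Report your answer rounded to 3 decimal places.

5.762

Per component, I: μ=13.2, E[X²]=180.49; II: μ=5, E[X²]=50; III: μ=1.5, E[X²]=4.5; IV: μ=5, E[X²]=50.
E[X] = 0.25·13.2 + 0.32·5 + 0.11·1.5 + 0.32·5 = 6.665.
E[X²] = 0.25·180.49 + 0.32·50 + 0.11·4.5 + 0.32·50 = 77.6175.
Var(X) = E[X²] − (E[X])² = 77.6175 − 44.4222 = 33.1953.
SD(X) = √33.1953 = 5.76153.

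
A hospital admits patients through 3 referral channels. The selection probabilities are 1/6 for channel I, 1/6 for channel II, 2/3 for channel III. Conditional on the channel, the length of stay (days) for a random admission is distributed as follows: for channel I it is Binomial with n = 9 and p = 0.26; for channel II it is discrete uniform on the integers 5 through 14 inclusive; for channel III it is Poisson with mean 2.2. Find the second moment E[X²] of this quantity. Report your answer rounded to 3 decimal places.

22.311

For each component E[X²] = Var + (mean)², giving I: 7.2072; II: 98.5; III: 7.04.
Overall E[X²] = 0.166667·7.2072 + 0.166667·98.5 + 0.666667·7.04 = 22.3112.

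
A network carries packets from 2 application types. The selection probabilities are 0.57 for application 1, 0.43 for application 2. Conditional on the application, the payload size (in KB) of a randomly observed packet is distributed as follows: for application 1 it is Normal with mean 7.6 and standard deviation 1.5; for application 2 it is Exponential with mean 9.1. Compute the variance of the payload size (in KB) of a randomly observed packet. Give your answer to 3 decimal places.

Per component, 1: μ=7.6, E[X²]=60.01; 2: μ=9.1, E[X²]=165.62.
E[X] = 0.57·7.6 + 0.43·9.1 = 8.245.
E[X²] = 0.57·60.01 + 0.43·165.62 = 105.422.
Var(X) = E[X²] − (E[X])² = 105.422 − 67.98 = 37.4423.

37.442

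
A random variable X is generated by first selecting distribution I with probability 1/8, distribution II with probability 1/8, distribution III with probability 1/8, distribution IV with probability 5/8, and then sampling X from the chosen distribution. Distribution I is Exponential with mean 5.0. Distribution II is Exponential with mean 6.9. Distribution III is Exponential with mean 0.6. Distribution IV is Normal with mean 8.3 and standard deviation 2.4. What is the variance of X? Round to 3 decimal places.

19.336

Per component, I: μ=5, E[X²]=50; II: μ=6.9, E[X²]=95.22; III: μ=0.6, E[X²]=0.72; IV: μ=8.3, E[X²]=74.65.
E[X] = 0.125·5 + 0.125·6.9 + 0.125·0.6 + 0.625·8.3 = 6.75.
E[X²] = 0.125·50 + 0.125·95.22 + 0.125·0.72 + 0.625·74.65 = 64.8988.
Var(X) = E[X²] − (E[X])² = 64.8988 − 45.5625 = 19.3363.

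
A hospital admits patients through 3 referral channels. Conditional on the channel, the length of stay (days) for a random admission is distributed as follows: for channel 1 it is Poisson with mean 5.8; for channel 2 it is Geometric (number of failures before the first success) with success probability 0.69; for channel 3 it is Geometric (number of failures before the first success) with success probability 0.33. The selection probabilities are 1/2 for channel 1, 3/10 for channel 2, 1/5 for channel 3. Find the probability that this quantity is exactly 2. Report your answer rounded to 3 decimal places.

Conditional on each channel, P(X = 2): 1: 0.0509235; 2: 0.066309; 3: 0.148137.
By total probability, P(X = 2) = 0.5·0.0509235 + 0.3·0.066309 + 0.2·0.148137 = 0.0749818.

0.075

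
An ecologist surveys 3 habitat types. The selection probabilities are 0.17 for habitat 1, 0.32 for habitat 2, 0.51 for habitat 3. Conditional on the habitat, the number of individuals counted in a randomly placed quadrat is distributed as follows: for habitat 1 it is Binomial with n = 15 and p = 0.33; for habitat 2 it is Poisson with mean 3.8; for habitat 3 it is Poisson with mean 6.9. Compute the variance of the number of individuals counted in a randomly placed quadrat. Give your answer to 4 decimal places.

7.2688

Per component, 1: μ=4.95, E[X²]=27.819; 2: μ=3.8, E[X²]=18.24; 3: μ=6.9, E[X²]=54.51.
E[X] = 0.17·4.95 + 0.32·3.8 + 0.51·6.9 = 5.5765.
E[X²] = 0.17·27.819 + 0.32·18.24 + 0.51·54.51 = 38.3661.
Var(X) = E[X²] − (E[X])² = 38.3661 − 31.0974 = 7.26878.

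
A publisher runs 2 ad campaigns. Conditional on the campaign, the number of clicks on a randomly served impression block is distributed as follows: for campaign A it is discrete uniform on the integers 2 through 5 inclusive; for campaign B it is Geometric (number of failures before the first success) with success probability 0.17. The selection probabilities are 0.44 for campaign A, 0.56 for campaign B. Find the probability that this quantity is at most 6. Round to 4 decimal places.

0.8480

Conditional on each campaign, P(X ≤ 6): A: 1; B: 0.728639.
By total probability, P(X ≤ 6) = 0.44·1 + 0.56·0.728639 = 0.848038.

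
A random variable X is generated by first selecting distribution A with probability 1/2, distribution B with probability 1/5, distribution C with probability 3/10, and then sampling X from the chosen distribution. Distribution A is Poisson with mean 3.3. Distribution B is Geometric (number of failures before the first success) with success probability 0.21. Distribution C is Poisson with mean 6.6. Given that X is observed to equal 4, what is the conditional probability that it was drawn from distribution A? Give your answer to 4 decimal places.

Likelihoods P(X=4 | ·): A: 0.182252; B: 0.0817952; C: 0.107553.
Posterior ∝ prior × likelihood. Numerator for A: 0.5·0.182252 = 0.0911261.
Normalizing constant: 0.5·0.182252 + 0.2·0.0817952 + 0.3·0.107553 = 0.139751.
P(A | observation) = 0.0911261 / 0.139751 = 0.652061.

0.6521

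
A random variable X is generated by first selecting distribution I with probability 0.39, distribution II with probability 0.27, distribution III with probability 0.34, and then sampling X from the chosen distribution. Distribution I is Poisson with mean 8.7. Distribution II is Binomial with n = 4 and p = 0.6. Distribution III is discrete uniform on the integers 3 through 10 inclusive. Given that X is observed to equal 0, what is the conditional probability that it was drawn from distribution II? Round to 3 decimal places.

0.991

Likelihoods P(X=0 | ·): I: 0.000166586; II: 0.0256; III: 0.
Posterior ∝ prior × likelihood. Numerator for II: 0.27·0.0256 = 0.006912.
Normalizing constant: 0.39·0.000166586 + 0.27·0.0256 + 0.34·0 = 0.00697697.
P(II | observation) = 0.006912 / 0.00697697 = 0.990688.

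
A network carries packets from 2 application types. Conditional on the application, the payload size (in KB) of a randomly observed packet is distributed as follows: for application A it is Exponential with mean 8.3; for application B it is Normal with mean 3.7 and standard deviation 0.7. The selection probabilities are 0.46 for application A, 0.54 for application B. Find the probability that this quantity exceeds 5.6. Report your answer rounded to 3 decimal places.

0.236

Conditional on each application, P(X > 5.6): A: 0.50931; B: 0.00332094.
By total probability, P(X > 5.6) = 0.46·0.50931 + 0.54·0.00332094 = 0.236076.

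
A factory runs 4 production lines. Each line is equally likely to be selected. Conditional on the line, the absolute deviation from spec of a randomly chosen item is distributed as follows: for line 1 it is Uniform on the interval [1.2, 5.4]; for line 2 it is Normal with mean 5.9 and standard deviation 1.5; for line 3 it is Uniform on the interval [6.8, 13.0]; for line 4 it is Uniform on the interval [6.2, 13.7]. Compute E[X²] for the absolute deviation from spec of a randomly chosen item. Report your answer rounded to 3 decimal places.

For each component E[X²] = Var + (mean)², giving 1: 12.36; 2: 37.06; 3: 101.213; 4: 103.69.
Overall E[X²] = 0.25·12.36 + 0.25·37.06 + 0.25·101.213 + 0.25·103.69 = 63.5808.

63.581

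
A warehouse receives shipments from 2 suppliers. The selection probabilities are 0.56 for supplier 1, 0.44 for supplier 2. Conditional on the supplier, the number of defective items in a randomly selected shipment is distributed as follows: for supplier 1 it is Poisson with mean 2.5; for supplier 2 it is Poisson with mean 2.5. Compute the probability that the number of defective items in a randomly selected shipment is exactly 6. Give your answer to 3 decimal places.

Conditional on each supplier, P(X = 6): 1: 0.0278337; 2: 0.0278337.
By total probability, P(X = 6) = 0.56·0.0278337 + 0.44·0.0278337 = 0.0278337.

0.028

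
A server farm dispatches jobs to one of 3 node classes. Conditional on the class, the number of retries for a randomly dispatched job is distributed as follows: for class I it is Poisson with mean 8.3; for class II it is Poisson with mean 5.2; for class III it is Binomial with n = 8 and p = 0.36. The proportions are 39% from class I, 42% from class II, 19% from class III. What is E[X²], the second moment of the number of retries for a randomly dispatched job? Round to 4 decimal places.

For each component E[X²] = Var + (mean)², giving I: 77.19; II: 32.24; III: 10.1376.
Overall E[X²] = 0.39·77.19 + 0.42·32.24 + 0.19·10.1376 = 45.571.

45.5710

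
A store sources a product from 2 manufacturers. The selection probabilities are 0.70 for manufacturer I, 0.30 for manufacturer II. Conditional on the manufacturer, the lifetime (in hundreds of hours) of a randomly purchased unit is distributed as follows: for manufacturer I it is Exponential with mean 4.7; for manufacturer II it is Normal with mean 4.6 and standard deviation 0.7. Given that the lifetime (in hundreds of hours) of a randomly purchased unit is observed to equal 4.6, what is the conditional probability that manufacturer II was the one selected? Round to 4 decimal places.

0.7534

Likelihoods f(4.6 | ·): I: 0.0799554; II: 0.569918.
Posterior ∝ prior × likelihood. Numerator for II: 0.3·0.569918 = 0.170975.
Normalizing constant: 0.7·0.0799554 + 0.3·0.569918 = 0.226944.
P(II | observation) = 0.170975 / 0.226944 = 0.753381.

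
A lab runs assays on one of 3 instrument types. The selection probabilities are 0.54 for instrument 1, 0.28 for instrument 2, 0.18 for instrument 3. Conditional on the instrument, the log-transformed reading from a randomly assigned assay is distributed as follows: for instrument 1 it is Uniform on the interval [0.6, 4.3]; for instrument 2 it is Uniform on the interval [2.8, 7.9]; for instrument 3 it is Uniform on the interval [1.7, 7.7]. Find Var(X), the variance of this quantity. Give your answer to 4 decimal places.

Per component, 1: μ=2.45, E[X²]=7.14333; 2: μ=5.35, E[X²]=30.79; 3: μ=4.7, E[X²]=25.09.
E[X] = 0.54·2.45 + 0.28·5.35 + 0.18·4.7 = 3.667.
E[X²] = 0.54·7.14333 + 0.28·30.79 + 0.18·25.09 = 16.9948.
Var(X) = E[X²] − (E[X])² = 16.9948 − 13.4469 = 3.54791.

3.5479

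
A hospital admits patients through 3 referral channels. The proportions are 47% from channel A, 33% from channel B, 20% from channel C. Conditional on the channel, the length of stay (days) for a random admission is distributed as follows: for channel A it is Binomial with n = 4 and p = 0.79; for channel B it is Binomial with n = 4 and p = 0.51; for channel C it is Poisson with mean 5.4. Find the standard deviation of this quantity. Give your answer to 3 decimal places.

1.770

Per component, A: μ=3.16, E[X²]=10.6492; B: μ=2.04, E[X²]=5.1612; C: μ=5.4, E[X²]=34.56.
E[X] = 0.47·3.16 + 0.33·2.04 + 0.2·5.4 = 3.2384.
E[X²] = 0.47·10.6492 + 0.33·5.1612 + 0.2·34.56 = 13.6203.
Var(X) = E[X²] − (E[X])² = 13.6203 − 10.4872 = 3.13309.
SD(X) = √3.13309 = 1.77005.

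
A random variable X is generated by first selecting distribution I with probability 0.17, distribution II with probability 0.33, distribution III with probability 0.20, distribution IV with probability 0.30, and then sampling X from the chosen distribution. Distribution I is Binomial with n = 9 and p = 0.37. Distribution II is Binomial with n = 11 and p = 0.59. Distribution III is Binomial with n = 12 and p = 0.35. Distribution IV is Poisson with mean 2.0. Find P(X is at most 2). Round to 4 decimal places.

Conditional on each component, P(X ≤ 2): I: 0.292398; II: 0.00719405; III: 0.151288; IV: 0.676676.
By total probability, P(X ≤ 2) = 0.17·0.292398 + 0.33·0.00719405 + 0.2·0.151288 + 0.3·0.676676 = 0.285342.

0.2853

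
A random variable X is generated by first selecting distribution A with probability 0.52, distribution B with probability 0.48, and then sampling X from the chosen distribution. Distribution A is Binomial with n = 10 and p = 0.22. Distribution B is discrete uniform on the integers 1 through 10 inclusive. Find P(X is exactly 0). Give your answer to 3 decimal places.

0.043

Conditional on each component, P(X = 0): A: 0.0833578; B: 0.
By total probability, P(X = 0) = 0.52·0.0833578 + 0.48·0 = 0.043346.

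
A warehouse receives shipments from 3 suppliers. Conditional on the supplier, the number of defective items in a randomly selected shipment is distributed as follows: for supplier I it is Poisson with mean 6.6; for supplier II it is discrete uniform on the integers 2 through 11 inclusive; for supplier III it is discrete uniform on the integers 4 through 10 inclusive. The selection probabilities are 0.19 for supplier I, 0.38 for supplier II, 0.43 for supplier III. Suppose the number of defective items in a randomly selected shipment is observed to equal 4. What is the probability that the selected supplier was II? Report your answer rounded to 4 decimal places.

0.3170

Likelihoods P(X=4 | ·): I: 0.107553; II: 0.1; III: 0.142857.
Posterior ∝ prior × likelihood. Numerator for II: 0.38·0.1 = 0.038.
Normalizing constant: 0.19·0.107553 + 0.38·0.1 + 0.43·0.142857 = 0.119864.
P(II | observation) = 0.038 / 0.119864 = 0.317027.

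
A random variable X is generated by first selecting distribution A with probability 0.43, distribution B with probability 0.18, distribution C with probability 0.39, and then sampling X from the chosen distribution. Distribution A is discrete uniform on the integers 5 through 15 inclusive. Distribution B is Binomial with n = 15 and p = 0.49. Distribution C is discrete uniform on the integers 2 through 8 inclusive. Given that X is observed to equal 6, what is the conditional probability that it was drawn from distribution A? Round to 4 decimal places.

0.3155

Likelihoods P(X=6 | ·): A: 0.0909091; B: 0.161701; C: 0.142857.
Posterior ∝ prior × likelihood. Numerator for A: 0.43·0.0909091 = 0.0390909.
Normalizing constant: 0.43·0.0909091 + 0.18·0.161701 + 0.39·0.142857 = 0.123911.
P(A | observation) = 0.0390909 / 0.123911 = 0.315475.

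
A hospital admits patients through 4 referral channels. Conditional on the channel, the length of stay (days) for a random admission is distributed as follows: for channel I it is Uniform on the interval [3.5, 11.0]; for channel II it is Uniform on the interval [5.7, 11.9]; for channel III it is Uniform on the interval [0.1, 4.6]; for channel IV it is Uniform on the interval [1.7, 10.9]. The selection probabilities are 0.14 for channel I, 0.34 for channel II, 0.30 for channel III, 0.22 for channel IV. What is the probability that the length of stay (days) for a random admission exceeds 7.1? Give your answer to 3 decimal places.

0.427

Conditional on each channel, P(X > 7.1): I: 0.52; II: 0.774194; III: 0; IV: 0.413043.
By total probability, P(X > 7.1) = 0.14·0.52 + 0.34·0.774194 + 0.3·0 + 0.22·0.413043 = 0.426895.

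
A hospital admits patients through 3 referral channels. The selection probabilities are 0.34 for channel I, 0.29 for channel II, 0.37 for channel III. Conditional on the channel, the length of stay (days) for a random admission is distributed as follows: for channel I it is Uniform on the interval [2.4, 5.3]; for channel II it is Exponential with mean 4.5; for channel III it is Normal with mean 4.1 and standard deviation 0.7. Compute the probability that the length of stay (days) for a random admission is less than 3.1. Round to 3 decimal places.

0.255

Conditional on each channel, P(X < 3.1): I: 0.241379; II: 0.497866; III: 0.0765637.
By total probability, P(X < 3.1) = 0.34·0.241379 + 0.29·0.497866 + 0.37·0.0765637 = 0.254779.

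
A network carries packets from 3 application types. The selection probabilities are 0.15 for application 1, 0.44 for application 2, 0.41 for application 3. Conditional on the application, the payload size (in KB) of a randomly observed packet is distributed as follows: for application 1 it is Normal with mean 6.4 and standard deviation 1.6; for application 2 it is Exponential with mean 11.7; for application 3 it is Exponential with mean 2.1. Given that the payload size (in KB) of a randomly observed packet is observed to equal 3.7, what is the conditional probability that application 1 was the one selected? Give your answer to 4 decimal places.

Likelihoods f(3.7 | ·): 1: 0.0600384; 2: 0.0622979; 3: 0.0817702.
Posterior ∝ prior × likelihood. Numerator for 1: 0.15·0.0600384 = 0.00900577.
Normalizing constant: 0.15·0.0600384 + 0.44·0.0622979 + 0.41·0.0817702 = 0.0699426.
P(1 | observation) = 0.00900577 / 0.0699426 = 0.128759.

0.1288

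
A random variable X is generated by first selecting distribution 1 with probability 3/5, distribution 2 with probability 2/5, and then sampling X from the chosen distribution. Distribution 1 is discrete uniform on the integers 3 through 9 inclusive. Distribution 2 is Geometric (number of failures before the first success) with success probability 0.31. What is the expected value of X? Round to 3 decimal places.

Component means — 1: 6; 2: 2.22581.
E[X] = 0.6·6 + 0.4·2.22581 = 4.49032.

4.490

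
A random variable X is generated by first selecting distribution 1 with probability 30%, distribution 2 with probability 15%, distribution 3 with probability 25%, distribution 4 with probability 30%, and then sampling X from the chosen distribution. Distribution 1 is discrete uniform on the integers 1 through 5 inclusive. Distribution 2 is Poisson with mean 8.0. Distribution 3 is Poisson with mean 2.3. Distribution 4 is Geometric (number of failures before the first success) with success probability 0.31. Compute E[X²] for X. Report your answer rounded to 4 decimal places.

For each component E[X²] = Var + (mean)², giving 1: 11; 2: 72; 3: 7.59; 4: 12.1342.
Overall E[X²] = 0.3·11 + 0.15·72 + 0.25·7.59 + 0.3·12.1342 = 19.6378.

19.6378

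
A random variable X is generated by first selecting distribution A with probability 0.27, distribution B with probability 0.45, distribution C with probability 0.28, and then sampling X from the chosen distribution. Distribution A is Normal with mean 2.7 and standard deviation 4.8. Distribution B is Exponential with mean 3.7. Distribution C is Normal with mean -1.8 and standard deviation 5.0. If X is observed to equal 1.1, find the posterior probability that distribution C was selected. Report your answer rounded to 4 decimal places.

Likelihoods f(1.1 | ·): A: 0.0786215; B: 0.200763; C: 0.067436.
Posterior ∝ prior × likelihood. Numerator for C: 0.28·0.067436 = 0.0188821.
Normalizing constant: 0.27·0.0786215 + 0.45·0.200763 + 0.28·0.067436 = 0.130453.
P(C | observation) = 0.0188821 / 0.130453 = 0.144742.

0.1447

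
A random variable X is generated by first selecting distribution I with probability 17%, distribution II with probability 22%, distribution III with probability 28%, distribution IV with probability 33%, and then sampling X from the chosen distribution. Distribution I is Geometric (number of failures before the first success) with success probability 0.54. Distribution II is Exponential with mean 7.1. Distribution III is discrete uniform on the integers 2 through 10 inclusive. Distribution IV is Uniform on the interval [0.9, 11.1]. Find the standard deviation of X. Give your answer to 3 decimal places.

Per component, I: μ=0.851852, E[X²]=2.30316; II: μ=7.1, E[X²]=100.82; III: μ=6, E[X²]=42.6667; IV: μ=6, E[X²]=44.67.
E[X] = 0.17·0.851852 + 0.22·7.1 + 0.28·6 + 0.33·6 = 5.36681.
E[X²] = 0.17·2.30316 + 0.22·100.82 + 0.28·42.6667 + 0.33·44.67 = 49.2597.
Var(X) = E[X²] − (E[X])² = 49.2597 − 28.8027 = 20.457.
SD(X) = √20.457 = 4.52294.

4.523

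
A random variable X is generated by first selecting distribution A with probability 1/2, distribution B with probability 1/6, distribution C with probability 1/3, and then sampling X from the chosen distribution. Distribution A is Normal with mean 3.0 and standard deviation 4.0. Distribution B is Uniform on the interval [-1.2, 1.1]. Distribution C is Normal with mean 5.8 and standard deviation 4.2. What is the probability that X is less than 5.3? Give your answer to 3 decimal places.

Conditional on each component, P(X < 5.3): A: 0.717354; B: 1; C: 0.452619.
By total probability, P(X < 5.3) = 0.5·0.717354 + 0.166667·1 + 0.333333·0.452619 = 0.676217.

0.676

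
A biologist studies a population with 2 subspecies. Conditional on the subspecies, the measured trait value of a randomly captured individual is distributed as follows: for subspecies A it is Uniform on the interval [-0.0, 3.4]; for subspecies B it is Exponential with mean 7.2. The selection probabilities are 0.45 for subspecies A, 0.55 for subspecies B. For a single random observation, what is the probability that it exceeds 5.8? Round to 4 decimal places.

Conditional on each subspecies, P(X > 5.8): A: 0; B: 0.44684.
By total probability, P(X > 5.8) = 0.45·0 + 0.55·0.44684 = 0.245762.

0.2458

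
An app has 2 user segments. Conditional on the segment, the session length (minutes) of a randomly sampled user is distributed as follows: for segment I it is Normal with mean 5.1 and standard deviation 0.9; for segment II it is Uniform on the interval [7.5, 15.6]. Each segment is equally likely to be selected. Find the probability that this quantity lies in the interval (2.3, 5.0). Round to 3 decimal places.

Conditional on each segment, P(2.3 < X < 5.0): I: 0.454832; II: 0.
By total probability, P(2.3 < X < 5.0) = 0.5·0.454832 + 0.5·0 = 0.227416.

0.227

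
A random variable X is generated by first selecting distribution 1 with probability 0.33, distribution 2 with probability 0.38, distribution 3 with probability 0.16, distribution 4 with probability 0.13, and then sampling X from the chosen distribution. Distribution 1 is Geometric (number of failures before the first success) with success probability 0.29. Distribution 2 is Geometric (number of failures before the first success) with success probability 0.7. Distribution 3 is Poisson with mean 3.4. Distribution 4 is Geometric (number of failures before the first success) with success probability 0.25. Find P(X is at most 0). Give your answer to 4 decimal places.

0.3995

Conditional on each component, P(X ≤ 0): 1: 0.29; 2: 0.7; 3: 0.0333733; 4: 0.25.
By total probability, P(X ≤ 0) = 0.33·0.29 + 0.38·0.7 + 0.16·0.0333733 + 0.13·0.25 = 0.39954.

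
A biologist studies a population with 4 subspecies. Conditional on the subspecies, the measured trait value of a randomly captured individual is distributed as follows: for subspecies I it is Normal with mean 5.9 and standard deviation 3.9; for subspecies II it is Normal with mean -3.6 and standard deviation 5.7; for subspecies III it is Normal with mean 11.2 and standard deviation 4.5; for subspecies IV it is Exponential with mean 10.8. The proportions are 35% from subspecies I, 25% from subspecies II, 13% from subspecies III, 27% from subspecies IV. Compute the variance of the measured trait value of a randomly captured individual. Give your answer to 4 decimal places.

80.1364

Per component, I: μ=5.9, E[X²]=50.02; II: μ=-3.6, E[X²]=45.45; III: μ=11.2, E[X²]=145.69; IV: μ=10.8, E[X²]=233.28.
E[X] = 0.35·5.9 + 0.25·-3.6 + 0.13·11.2 + 0.27·10.8 = 5.537.
E[X²] = 0.35·50.02 + 0.25·45.45 + 0.13·145.69 + 0.27·233.28 = 110.795.
Var(X) = E[X²] − (E[X])² = 110.795 − 30.6584 = 80.1364.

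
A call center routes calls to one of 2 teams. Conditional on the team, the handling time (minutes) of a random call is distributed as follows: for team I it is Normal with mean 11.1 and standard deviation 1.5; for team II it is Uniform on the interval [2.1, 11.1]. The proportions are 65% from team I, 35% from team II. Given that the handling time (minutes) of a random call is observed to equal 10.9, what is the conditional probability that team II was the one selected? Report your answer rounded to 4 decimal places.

0.1850

Likelihoods f(10.9 | ·): I: 0.263608; II: 0.111111.
Posterior ∝ prior × likelihood. Numerator for II: 0.35·0.111111 = 0.0388889.
Normalizing constant: 0.65·0.263608 + 0.35·0.111111 = 0.210234.
P(II | observation) = 0.0388889 / 0.210234 = 0.184979.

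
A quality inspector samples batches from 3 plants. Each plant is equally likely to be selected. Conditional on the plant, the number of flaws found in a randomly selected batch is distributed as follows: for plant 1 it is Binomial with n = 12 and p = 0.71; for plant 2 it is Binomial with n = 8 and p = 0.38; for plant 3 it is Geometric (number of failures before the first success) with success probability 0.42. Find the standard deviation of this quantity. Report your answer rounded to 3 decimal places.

Per component, 1: μ=8.52, E[X²]=75.0612; 2: μ=3.04, E[X²]=11.1264; 3: μ=1.38095, E[X²]=5.19501.
E[X] = 0.333333·8.52 + 0.333333·3.04 + 0.333333·1.38095 = 4.31365.
E[X²] = 0.333333·75.0612 + 0.333333·11.1264 + 0.333333·5.19501 = 30.4609.
Var(X) = E[X²] − (E[X])² = 30.4609 − 18.6076 = 11.8533.
SD(X) = √11.8533 = 3.44286.

3.443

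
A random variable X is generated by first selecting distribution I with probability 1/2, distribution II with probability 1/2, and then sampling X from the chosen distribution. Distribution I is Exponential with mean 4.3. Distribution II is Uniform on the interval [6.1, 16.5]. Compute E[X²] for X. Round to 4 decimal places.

For each component E[X²] = Var + (mean)², giving I: 36.98; II: 136.703.
Overall E[X²] = 0.5·36.98 + 0.5·136.703 = 86.8417.

86.8417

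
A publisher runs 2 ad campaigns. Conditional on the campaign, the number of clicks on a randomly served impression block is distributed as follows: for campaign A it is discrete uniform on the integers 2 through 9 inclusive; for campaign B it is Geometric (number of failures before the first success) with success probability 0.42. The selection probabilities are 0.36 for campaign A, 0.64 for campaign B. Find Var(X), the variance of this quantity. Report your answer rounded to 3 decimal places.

Per component, A: μ=5.5, E[X²]=35.5; B: μ=1.38095, E[X²]=5.19501.
E[X] = 0.36·5.5 + 0.64·1.38095 = 2.86381.
E[X²] = 0.36·35.5 + 0.64·5.19501 = 16.1048.
Var(X) = E[X²] − (E[X])² = 16.1048 − 8.2014 = 7.9034.

7.903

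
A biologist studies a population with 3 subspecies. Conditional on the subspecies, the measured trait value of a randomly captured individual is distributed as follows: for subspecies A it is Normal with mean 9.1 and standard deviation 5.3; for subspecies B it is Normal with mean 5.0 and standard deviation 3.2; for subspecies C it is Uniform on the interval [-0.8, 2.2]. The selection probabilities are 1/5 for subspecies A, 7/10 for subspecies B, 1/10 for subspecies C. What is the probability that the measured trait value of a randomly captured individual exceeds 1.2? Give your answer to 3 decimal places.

Conditional on each subspecies, P(X > 1.2): A: 0.931962; B: 0.882485; C: 0.333333.
By total probability, P(X > 1.2) = 0.2·0.931962 + 0.7·0.882485 + 0.1·0.333333 = 0.837465.

0.837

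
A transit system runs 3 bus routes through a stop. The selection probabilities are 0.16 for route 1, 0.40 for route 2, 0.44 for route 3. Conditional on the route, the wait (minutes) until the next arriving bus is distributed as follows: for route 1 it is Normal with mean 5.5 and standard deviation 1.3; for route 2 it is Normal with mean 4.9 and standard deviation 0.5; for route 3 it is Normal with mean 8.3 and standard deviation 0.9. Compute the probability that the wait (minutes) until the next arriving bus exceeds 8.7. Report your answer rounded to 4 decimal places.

0.1456

Conditional on each route, P(X > 8.7): 1: 0.00691713; 2: 1.4877e-14; 3: 0.328361.
By total probability, P(X > 8.7) = 0.16·0.00691713 + 0.4·1.4877e-14 + 0.44·0.328361 = 0.145585.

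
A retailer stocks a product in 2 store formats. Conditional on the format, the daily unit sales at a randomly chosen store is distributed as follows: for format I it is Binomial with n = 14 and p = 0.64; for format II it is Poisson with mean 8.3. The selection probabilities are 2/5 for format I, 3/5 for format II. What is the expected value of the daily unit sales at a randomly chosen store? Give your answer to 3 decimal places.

Component means — I: 8.96; II: 8.3.
E[X] = 0.4·8.96 + 0.6·8.3 = 8.564.

8.564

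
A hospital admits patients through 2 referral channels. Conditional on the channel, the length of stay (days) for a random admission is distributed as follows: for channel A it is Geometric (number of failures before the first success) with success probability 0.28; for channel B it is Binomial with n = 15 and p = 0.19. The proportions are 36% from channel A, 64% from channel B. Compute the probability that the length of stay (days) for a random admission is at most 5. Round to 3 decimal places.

0.918

Conditional on each channel, P(X ≤ 5): A: 0.860686; B: 0.950971.
By total probability, P(X ≤ 5) = 0.36·0.860686 + 0.64·0.950971 = 0.918469.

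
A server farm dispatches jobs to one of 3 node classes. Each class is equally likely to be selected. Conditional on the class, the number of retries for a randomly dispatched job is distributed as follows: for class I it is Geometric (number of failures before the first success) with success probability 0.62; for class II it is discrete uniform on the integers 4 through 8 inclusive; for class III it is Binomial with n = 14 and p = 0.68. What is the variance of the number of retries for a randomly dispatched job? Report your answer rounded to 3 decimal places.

Per component, I: μ=0.612903, E[X²]=1.3642; II: μ=6, E[X²]=38; III: μ=9.52, E[X²]=93.6768.
E[X] = 0.333333·0.612903 + 0.333333·6 + 0.333333·9.52 = 5.37763.
E[X²] = 0.333333·1.3642 + 0.333333·38 + 0.333333·93.6768 = 44.347.
Var(X) = E[X²] − (E[X])² = 44.347 − 28.919 = 15.428.

15.428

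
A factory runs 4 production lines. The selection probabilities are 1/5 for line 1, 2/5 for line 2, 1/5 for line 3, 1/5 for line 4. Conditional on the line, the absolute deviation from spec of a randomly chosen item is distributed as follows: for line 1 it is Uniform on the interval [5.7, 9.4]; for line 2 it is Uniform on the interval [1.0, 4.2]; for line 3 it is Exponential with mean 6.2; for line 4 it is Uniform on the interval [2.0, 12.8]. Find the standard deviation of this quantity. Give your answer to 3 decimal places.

Per component, 1: μ=7.55, E[X²]=58.1433; 2: μ=2.6, E[X²]=7.61333; 3: μ=6.2, E[X²]=76.88; 4: μ=7.4, E[X²]=64.48.
E[X] = 0.2·7.55 + 0.4·2.6 + 0.2·6.2 + 0.2·7.4 = 5.27.
E[X²] = 0.2·58.1433 + 0.4·7.61333 + 0.2·76.88 + 0.2·64.48 = 42.946.
Var(X) = E[X²] − (E[X])² = 42.946 − 27.7729 = 15.1731.
SD(X) = √15.1731 = 3.89527.

3.895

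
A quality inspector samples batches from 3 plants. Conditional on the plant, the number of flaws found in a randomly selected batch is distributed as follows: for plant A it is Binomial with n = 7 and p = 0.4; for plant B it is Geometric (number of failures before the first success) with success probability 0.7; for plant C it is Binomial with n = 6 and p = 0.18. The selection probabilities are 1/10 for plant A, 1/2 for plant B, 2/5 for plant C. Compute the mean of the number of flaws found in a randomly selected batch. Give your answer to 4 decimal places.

0.9263

Component means — A: 2.8; B: 0.428571; C: 1.08.
E[X] = 0.1·2.8 + 0.5·0.428571 + 0.4·1.08 = 0.926286.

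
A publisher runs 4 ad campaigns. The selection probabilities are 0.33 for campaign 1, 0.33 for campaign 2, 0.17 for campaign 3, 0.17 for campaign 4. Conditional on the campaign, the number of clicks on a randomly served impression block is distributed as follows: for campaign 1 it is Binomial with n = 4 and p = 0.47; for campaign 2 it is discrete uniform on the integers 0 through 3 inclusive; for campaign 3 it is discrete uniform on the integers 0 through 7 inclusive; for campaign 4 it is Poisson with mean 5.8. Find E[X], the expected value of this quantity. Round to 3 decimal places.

2.696

Component means — 1: 1.88; 2: 1.5; 3: 3.5; 4: 5.8.
E[X] = 0.33·1.88 + 0.33·1.5 + 0.17·3.5 + 0.17·5.8 = 2.6964.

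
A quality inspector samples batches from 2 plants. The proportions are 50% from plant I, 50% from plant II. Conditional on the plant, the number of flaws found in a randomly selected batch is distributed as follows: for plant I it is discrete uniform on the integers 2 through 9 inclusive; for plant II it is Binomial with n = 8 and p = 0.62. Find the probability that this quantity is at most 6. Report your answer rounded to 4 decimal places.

Conditional on each plant, P(X ≤ 6): I: 0.625; II: 0.871109.
By total probability, P(X ≤ 6) = 0.5·0.625 + 0.5·0.871109 = 0.748054.

0.7481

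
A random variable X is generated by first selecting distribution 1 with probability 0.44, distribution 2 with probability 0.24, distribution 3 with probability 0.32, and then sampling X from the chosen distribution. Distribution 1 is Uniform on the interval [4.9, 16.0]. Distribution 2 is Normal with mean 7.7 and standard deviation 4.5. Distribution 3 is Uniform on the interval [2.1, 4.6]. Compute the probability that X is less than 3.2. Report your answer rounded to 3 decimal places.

0.179

Conditional on each component, P(X < 3.2): 1: 0; 2: 0.158655; 3: 0.44.
By total probability, P(X < 3.2) = 0.44·0 + 0.24·0.158655 + 0.32·0.44 = 0.178877.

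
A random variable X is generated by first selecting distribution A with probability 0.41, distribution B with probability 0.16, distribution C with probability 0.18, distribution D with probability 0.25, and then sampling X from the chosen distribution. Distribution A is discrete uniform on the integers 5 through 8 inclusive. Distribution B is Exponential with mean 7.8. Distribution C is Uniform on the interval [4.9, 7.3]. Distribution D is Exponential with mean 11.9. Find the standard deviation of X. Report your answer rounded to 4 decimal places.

7.1496

Per component, A: μ=6.5, E[X²]=43.5; B: μ=7.8, E[X²]=121.68; C: μ=6.1, E[X²]=37.69; D: μ=11.9, E[X²]=283.22.
E[X] = 0.41·6.5 + 0.16·7.8 + 0.18·6.1 + 0.25·11.9 = 7.986.
E[X²] = 0.41·43.5 + 0.16·121.68 + 0.18·37.69 + 0.25·283.22 = 114.893.
Var(X) = E[X²] − (E[X])² = 114.893 − 63.7762 = 51.1168.
SD(X) = √51.1168 = 7.1496.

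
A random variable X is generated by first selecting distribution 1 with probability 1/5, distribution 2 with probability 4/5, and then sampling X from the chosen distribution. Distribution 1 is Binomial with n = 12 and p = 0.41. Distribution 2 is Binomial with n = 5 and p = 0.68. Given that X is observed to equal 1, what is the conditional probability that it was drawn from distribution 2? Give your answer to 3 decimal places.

0.906

Likelihoods P(X=1 | ·): 1: 0.0148367; 2: 0.0356516.
Posterior ∝ prior × likelihood. Numerator for 2: 0.8·0.0356516 = 0.0285213.
Normalizing constant: 0.2·0.0148367 + 0.8·0.0356516 = 0.0314886.
P(2 | observation) = 0.0285213 / 0.0314886 = 0.905765.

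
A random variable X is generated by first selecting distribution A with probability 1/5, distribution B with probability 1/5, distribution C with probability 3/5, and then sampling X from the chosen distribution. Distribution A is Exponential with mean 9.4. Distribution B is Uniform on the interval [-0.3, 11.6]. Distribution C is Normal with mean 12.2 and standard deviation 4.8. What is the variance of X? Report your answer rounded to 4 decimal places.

Per component, A: μ=9.4, E[X²]=176.72; B: μ=5.65, E[X²]=43.7233; C: μ=12.2, E[X²]=171.88.
E[X] = 0.2·9.4 + 0.2·5.65 + 0.6·12.2 = 10.33.
E[X²] = 0.2·176.72 + 0.2·43.7233 + 0.6·171.88 = 147.217.
Var(X) = E[X²] − (E[X])² = 147.217 − 106.709 = 40.5078.

40.5078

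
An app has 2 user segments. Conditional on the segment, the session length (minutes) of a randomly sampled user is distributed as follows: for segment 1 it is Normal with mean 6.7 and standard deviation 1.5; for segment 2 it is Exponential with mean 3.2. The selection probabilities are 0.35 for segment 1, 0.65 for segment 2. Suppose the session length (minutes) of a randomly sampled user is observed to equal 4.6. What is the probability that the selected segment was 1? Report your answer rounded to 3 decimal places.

0.420

Likelihoods f(4.6 | ·): 1: 0.0998183; 2: 0.0742253.
Posterior ∝ prior × likelihood. Numerator for 1: 0.35·0.0998183 = 0.0349364.
Normalizing constant: 0.35·0.0998183 + 0.65·0.0742253 = 0.0831828.
P(1 | observation) = 0.0349364 / 0.0831828 = 0.419995.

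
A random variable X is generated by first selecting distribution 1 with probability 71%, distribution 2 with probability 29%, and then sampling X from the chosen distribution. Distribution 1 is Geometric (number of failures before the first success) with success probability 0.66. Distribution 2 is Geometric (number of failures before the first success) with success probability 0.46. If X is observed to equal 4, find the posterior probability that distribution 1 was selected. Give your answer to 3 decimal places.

Likelihoods P(X=4 | ·): 1: 0.00881982; 2: 0.0391141.
Posterior ∝ prior × likelihood. Numerator for 1: 0.71·0.00881982 = 0.00626207.
Normalizing constant: 0.71·0.00881982 + 0.29·0.0391141 = 0.0176051.
P(1 | observation) = 0.00626207 / 0.0176051 = 0.355695.

0.356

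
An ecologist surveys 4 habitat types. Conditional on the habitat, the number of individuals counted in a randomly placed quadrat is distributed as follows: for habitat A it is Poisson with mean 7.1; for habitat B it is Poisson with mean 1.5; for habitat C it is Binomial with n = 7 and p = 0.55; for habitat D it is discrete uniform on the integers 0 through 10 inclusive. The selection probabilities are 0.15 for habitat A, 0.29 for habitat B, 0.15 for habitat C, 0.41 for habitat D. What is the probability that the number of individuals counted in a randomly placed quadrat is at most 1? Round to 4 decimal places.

0.2427

Conditional on each habitat, P(X ≤ 1): A: 0.00668335; B: 0.557825; C: 0.0357062; D: 0.181818.
By total probability, P(X ≤ 1) = 0.15·0.00668335 + 0.29·0.557825 + 0.15·0.0357062 + 0.41·0.181818 = 0.242673.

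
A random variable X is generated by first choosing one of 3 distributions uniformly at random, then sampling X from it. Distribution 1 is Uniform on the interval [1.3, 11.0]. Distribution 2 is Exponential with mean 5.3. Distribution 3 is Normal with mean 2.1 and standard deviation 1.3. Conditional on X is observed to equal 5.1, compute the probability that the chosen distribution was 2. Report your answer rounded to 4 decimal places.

Likelihoods f(5.1 | ·): 1: 0.103093; 2: 0.0720806; 3: 0.0214073.
Posterior ∝ prior × likelihood. Numerator for 2: 0.333333·0.0720806 = 0.0240269.
Normalizing constant: 0.333333·0.103093 + 0.333333·0.0720806 + 0.333333·0.0214073 = 0.0655269.
P(2 | observation) = 0.0240269 / 0.0655269 = 0.366672.

0.3667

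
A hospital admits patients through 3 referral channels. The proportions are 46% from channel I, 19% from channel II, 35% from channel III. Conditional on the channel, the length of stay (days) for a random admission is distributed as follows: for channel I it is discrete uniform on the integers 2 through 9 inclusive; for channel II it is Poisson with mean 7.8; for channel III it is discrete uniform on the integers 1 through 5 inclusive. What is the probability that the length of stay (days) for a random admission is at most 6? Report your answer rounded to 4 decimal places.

Conditional on each channel, P(X ≤ 6): I: 0.625; II: 0.338407; III: 1.
By total probability, P(X ≤ 6) = 0.46·0.625 + 0.19·0.338407 + 0.35·1 = 0.701797.

0.7018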